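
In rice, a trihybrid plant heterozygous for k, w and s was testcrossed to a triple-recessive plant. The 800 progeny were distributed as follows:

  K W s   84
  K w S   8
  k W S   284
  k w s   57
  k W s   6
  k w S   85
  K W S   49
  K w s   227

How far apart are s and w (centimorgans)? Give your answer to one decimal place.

The two most frequent reciprocal classes, K w s and k W S, are the parental types, so the F1 was K w s / k W S.
The two rarest classes, K w S and k W s, are the double crossovers. Comparing them with the parentals, only the s allele has switched, so s is the middle locus and the order is w – s – k.
Crossovers in the w–s interval produce the single-crossover classes K W s and k w S (84 + 85 = 169) plus the double crossovers (14).
RF(w–s) = (169 + 14) / 800 = 183/800 = 0.2288 → 22.9 centimorgans.

22.9 centimorgans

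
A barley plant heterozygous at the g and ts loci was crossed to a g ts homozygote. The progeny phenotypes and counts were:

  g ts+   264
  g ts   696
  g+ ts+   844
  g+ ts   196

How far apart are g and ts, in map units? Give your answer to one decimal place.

23.0 map units

The two most frequent classes, g+ ts+ (844) and g ts (696), are the parental types, so the F1 was g+ ts+ / g ts.
The recombinant classes are g+ ts and g ts+: 196 + 264 = 460.
Recombination frequency = 460/2000 = 0.2300 ≈ 23.0%, i.e. 23.0 map units.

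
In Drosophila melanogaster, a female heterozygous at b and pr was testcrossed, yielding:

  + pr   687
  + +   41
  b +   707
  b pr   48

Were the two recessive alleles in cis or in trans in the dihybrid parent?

The two most frequent classes are + pr (687) and b + (707); these are the parental (non-recombinant) types.
So the F1 carried + pr on one chromosome and b + on the other — the recessive alleles are on opposite chromosomes (trans / repulsion).

trans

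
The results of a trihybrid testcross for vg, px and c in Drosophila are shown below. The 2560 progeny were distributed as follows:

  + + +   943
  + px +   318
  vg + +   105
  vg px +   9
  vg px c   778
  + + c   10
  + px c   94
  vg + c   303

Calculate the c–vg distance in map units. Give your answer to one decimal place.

8.5 map units

The two most frequent reciprocal classes, + + + and vg px c, are the parental types, so the F1 was + + + / vg px c.
The two rarest classes, + + c and vg px +, are the double crossovers. Comparing them with the parentals, only the c allele has switched, so c is the middle locus and the order is px – c – vg.
Crossovers in the c–vg interval produce the single-crossover classes vg + + and + px c (105 + 94 = 199) plus the double crossovers (19).
RF(c–vg) = (199 + 19) / 2560 = 218/2560 = 0.0852 → 8.5 map units.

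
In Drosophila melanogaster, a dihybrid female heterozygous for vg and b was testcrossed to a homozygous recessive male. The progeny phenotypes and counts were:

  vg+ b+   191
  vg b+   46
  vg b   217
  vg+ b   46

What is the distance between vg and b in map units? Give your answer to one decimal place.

The two most frequent classes, vg+ b+ (191) and vg b (217), are the parental types, so the F1 was vg+ b+ / vg b.
The recombinant classes are vg+ b and vg b+: 46 + 46 = 92.
Recombination frequency = 92/500 = 0.1840 ≈ 18.4%, i.e. 18.4 map units.

18.4 map units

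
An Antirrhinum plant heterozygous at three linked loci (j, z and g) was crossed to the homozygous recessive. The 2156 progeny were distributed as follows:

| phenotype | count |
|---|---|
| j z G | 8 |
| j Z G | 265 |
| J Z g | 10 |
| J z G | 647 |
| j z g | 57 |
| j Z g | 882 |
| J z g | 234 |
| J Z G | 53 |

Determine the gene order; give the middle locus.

j

The two most frequent reciprocal classes, J z G and j Z g, are the parental types, so the F1 was J z G / j Z g.
The two rarest classes, j z G and J Z g, are the double crossovers. Comparing them with the parentals, only the j allele has switched, so j is the middle locus and the order is g – j – z.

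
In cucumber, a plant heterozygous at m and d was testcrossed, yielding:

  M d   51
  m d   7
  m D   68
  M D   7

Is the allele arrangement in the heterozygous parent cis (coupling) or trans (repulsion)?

The two most frequent classes are M d (51) and m D (68); these are the parental (non-recombinant) types.
So the F1 carried M d on one chromosome and m D on the other — the recessive alleles are on opposite chromosomes (trans / repulsion).

trans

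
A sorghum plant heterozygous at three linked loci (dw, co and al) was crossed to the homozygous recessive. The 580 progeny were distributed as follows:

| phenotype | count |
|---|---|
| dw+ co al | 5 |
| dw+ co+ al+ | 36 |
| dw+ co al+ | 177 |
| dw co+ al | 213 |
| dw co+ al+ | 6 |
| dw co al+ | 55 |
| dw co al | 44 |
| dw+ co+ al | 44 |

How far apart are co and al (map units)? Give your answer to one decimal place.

The two most frequent reciprocal classes, dw+ co al+ and dw co+ al, are the parental types, so the F1 was dw+ co al+ / dw co+ al.
The two rarest classes, dw+ co al and dw co+ al+, are the double crossovers. Comparing them with the parentals, only the al allele has switched, so al is the middle locus and the order is co – al – dw.
Crossovers in the co–al interval produce the single-crossover classes dw+ co+ al+ and dw co al (36 + 44 = 80) plus the double crossovers (11).
RF(co–al) = (80 + 11) / 580 = 91/580 = 0.1569 → 15.7 map units.

15.7 map units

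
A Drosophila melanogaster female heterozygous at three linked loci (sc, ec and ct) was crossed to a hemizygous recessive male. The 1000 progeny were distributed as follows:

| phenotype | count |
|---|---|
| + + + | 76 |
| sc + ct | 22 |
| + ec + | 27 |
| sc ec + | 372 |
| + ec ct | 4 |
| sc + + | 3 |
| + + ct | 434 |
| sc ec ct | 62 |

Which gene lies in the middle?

The two most frequent reciprocal classes, + + ct and sc ec +, are the parental types, so the F1 was + + ct / sc ec +.
The two rarest classes, + ec ct and sc + +, are the double crossovers. Comparing them with the parentals, only the ec allele has switched, so ec is the middle locus and the order is sc – ec – ct.

ec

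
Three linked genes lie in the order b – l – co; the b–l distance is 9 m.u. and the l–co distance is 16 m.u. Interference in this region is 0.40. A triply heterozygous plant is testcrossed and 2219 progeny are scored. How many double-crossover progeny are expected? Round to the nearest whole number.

19

Map distances give recombination frequencies of 0.090 and 0.160 for the two intervals.
With interference 0.40 (so coincidence = 0.60), expected double-crossover frequency = 0.090 × 0.160 × 0.60 = 0.00864.
Expected number = 0.00864 × 2219 = 19.17 ≈ 19.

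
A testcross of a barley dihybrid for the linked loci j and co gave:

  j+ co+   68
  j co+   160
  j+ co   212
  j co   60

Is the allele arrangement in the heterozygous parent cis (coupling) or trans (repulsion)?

The two most frequent classes are j+ co (212) and j co+ (160); these are the parental (non-recombinant) types.
So the F1 carried j+ co on one chromosome and j co+ on the other — the recessive alleles are on opposite chromosomes (trans / repulsion).

trans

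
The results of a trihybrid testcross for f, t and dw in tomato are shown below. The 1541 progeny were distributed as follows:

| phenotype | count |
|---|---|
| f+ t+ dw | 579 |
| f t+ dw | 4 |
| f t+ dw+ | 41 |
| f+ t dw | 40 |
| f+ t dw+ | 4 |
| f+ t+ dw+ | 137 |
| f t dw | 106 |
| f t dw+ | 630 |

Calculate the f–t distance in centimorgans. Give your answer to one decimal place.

The two most frequent reciprocal classes, f t dw+ and f+ t+ dw, are the parental types, so the F1 was f t dw+ / f+ t+ dw.
The two rarest classes, f+ t dw+ and f t+ dw, are the double crossovers. Comparing them with the parentals, only the f allele has switched, so f is the middle locus and the order is t – f – dw.
Crossovers in the t–f interval produce the single-crossover classes f t+ dw+ and f+ t dw (41 + 40 = 81) plus the double crossovers (8).
RF(t–f) = (81 + 8) / 1541 = 89/1541 = 0.0578 → 5.8 centimorgans.

5.8 centimorgans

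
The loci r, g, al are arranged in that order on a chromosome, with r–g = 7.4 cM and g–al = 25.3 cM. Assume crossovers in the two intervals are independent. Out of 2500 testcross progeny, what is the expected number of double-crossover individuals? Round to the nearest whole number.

Map distances give recombination frequencies of 0.074 and 0.253 for the two intervals.
With no interference, expected double-crossover frequency = 0.074 × 0.253 = 0.01872.
Expected number = 0.01872 × 2500 = 46.81 ≈ 47.

47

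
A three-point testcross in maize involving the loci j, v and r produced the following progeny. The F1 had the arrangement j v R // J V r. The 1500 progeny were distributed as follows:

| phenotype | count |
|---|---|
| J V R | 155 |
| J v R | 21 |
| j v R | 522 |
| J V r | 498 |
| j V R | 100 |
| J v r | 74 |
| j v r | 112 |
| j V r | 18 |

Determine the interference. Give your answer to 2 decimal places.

The two rarest classes, J v R and j V r, are the double crossovers. Comparing them with the parentals, only the j allele has switched, so j is the middle locus and the order is v – j – r.
v–j: (174 + 39)/1500 = 0.1420; j–r: (267 + 39)/1500 = 0.2040.
Expected DCO frequency = 0.1420 × 0.2040 ≈ 0.02897; observed = 39/1500 ≈ 0.02600.
Coefficient of coincidence = 0.02600/0.02897 ≈ 0.90; interference = 1 − 0.90 = 0.10.

0.10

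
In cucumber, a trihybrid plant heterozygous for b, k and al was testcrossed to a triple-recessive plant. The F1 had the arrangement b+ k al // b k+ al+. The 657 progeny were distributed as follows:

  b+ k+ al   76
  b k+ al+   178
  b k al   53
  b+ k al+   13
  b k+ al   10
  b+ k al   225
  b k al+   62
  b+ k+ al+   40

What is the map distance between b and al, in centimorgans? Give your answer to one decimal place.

17.7 centimorgans

The two rarest classes, b+ k al+ and b k+ al, are the double crossovers. Comparing them with the parentals, only the al allele has switched, so al is the middle locus and the order is b – al – k.
Crossovers in the b–al interval produce the single-crossover classes b k al and b+ k+ al+ (53 + 40 = 93) plus the double crossovers (23).
RF(b–al) = (93 + 23) / 657 = 116/657 = 0.1766 → 17.7 centimorgans.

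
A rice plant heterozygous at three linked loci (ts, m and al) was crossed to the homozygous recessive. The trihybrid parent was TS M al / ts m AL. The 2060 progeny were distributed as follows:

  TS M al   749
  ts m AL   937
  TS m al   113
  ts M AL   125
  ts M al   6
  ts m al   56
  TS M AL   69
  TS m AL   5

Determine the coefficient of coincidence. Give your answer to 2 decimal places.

The two rarest classes, ts M al and TS m AL, are the double crossovers. Comparing them with the parentals, only the ts allele has switched, so ts is the middle locus and the order is al – ts – m.
al–ts: (125 + 11)/2060 = 0.0660; ts–m: (238 + 11)/2060 = 0.1209.
Expected DCO frequency = 0.0660 × 0.1209 ≈ 0.00798; observed = 11/2060 ≈ 0.00534.
Coefficient of coincidence = 0.00534/0.00798 ≈ 0.67.

0.67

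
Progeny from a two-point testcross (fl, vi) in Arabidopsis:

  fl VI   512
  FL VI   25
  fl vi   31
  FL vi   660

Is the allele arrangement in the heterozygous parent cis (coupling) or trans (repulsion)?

The two most frequent classes are FL vi (660) and fl VI (512); these are the parental (non-recombinant) types.
So the F1 carried FL vi on one chromosome and fl VI on the other — the recessive alleles are on opposite chromosomes (trans / repulsion).

trans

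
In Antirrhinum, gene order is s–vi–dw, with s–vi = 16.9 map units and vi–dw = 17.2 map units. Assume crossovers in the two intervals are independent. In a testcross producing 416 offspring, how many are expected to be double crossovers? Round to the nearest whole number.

12

Map distances give recombination frequencies of 0.169 and 0.172 for the two intervals.
With no interference, expected double-crossover frequency = 0.169 × 0.172 = 0.02907.
Expected number = 0.02907 × 416 = 12.09 ≈ 12.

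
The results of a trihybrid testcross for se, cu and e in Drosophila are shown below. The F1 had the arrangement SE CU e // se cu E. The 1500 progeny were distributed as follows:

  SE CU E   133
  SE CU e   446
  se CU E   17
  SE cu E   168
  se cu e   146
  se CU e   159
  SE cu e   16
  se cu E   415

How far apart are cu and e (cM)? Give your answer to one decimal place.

20.8 cM

The two rarest classes, SE cu e and se CU E, are the double crossovers. Comparing them with the parentals, only the cu allele has switched, so cu is the middle locus and the order is e – cu – se.
Crossovers in the e–cu interval produce the single-crossover classes SE CU E and se cu e (133 + 146 = 279) plus the double crossovers (33).
RF(e–cu) = (279 + 33) / 1500 = 312/1500 = 0.2080 → 20.8 cM.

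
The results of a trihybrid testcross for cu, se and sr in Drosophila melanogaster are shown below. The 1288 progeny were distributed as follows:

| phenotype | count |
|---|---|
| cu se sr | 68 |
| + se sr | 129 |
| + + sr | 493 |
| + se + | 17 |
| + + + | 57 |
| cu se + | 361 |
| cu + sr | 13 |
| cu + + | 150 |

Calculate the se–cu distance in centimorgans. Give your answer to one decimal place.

24.0 centimorgans

The two most frequent reciprocal classes, cu se + and + + sr, are the parental types, so the F1 was cu se + / + + sr.
The two rarest classes, + se + and cu + sr, are the double crossovers. Comparing them with the parentals, only the cu allele has switched, so cu is the middle locus and the order is sr – cu – se.
Crossovers in the cu–se interval produce the single-crossover classes cu + + and + se sr (150 + 129 = 279) plus the double crossovers (30).
RF(cu–se) = (279 + 30) / 1288 = 309/1288 = 0.2399 → 24.0 centimorgans.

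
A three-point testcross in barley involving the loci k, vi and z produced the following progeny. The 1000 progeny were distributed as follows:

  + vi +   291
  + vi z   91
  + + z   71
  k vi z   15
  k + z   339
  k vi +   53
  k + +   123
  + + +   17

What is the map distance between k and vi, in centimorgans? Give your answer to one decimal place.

15.6 centimorgans

The two most frequent reciprocal classes, + vi + and k + z, are the parental types, so the F1 was + vi + / k + z.
The two rarest classes, + + + and k vi z, are the double crossovers. Comparing them with the parentals, only the vi allele has switched, so vi is the middle locus and the order is k – vi – z.
Crossovers in the k–vi interval produce the single-crossover classes k vi + and + + z (53 + 71 = 124) plus the double crossovers (32).
RF(k–vi) = (124 + 32) / 1000 = 156/1000 = 0.1560 → 15.6 centimorgans.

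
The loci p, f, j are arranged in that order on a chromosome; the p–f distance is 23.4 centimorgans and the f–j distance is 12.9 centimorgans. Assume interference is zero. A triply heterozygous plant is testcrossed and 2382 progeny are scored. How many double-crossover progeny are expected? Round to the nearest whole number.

Map distances give recombination frequencies of 0.234 and 0.129 for the two intervals.
With no interference, expected double-crossover frequency = 0.234 × 0.129 = 0.03019.
Expected number = 0.03019 × 2382 = 71.90 ≈ 72.

72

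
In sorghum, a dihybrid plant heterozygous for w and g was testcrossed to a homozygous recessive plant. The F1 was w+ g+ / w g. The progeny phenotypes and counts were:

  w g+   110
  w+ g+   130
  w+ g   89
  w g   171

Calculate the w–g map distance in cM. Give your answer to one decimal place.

The recombinant classes are w+ g and w g+: 89 + 110 = 199.
Recombination frequency = 199/500 = 0.3980 ≈ 39.8%, i.e. 39.8 cM.

39.8 cM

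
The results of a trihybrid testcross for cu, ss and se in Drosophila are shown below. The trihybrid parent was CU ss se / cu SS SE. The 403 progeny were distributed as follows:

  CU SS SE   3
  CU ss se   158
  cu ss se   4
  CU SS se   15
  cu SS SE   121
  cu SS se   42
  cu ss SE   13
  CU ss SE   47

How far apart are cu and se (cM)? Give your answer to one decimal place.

The two rarest classes, cu ss se and CU SS SE, are the double crossovers. Comparing them with the parentals, only the cu allele has switched, so cu is the middle locus and the order is ss – cu – se.
Crossovers in the cu–se interval produce the single-crossover classes CU ss SE and cu SS se (47 + 42 = 89) plus the double crossovers (7).
RF(cu–se) = (89 + 7) / 403 = 96/403 = 0.2382 → 23.8 cM.

23.8 cM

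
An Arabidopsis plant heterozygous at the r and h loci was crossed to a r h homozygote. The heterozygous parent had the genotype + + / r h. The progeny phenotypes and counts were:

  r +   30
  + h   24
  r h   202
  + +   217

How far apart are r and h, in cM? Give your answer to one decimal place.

11.4 cM

The recombinant classes are + h and r +: 24 + 30 = 54.
Recombination frequency = 54/473 = 0.1142 ≈ 11.4%, i.e. 11.4 cM.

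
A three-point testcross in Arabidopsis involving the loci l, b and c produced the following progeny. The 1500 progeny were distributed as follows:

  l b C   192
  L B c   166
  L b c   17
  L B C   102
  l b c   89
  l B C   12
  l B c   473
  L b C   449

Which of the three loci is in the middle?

c

The two most frequent reciprocal classes, l B c and L b C, are the parental types, so the F1 was l B c / L b C.
The two rarest classes, l B C and L b c, are the double crossovers. Comparing them with the parentals, only the c allele has switched, so c is the middle locus and the order is l – c – b.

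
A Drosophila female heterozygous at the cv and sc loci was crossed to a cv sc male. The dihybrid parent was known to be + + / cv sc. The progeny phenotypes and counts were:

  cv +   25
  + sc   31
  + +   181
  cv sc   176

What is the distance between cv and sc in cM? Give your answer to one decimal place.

The recombinant classes are + sc and cv +: 31 + 25 = 56.
Recombination frequency = 56/413 = 0.1356 ≈ 13.6%, i.e. 13.6 cM.

13.6 cM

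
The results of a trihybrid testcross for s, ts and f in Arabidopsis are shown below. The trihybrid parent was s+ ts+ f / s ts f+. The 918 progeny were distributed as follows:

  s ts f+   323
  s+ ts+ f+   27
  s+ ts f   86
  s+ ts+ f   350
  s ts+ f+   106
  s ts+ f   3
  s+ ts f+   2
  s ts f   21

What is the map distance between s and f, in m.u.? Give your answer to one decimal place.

5.8 m.u.

The two rarest classes, s ts+ f and s+ ts f+, are the double crossovers. Comparing them with the parentals, only the s allele has switched, so s is the middle locus and the order is ts – s – f.
Crossovers in the s–f interval produce the single-crossover classes s+ ts+ f+ and s ts f (27 + 21 = 48) plus the double crossovers (5).
RF(s–f) = (48 + 5) / 918 = 53/918 = 0.0577 → 5.8 m.u.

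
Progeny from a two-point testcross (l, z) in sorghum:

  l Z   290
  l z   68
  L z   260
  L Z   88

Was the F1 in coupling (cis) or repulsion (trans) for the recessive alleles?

trans

The two most frequent classes are L z (260) and l Z (290); these are the parental (non-recombinant) types.
So the F1 carried L z on one chromosome and l Z on the other — the recessive alleles are on opposite chromosomes (trans / repulsion).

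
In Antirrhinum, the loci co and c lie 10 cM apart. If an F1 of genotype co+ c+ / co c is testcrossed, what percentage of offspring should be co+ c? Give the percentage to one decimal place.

5.0%

A map distance of 10 cM corresponds to a recombination frequency of 0.100.
The F1 is co+ c+ / co c, so co+ c is a recombinant gamete class with expected frequency r/2 = 0.100/2 = 0.0500.
That is 0.0500 = 5.0% of the progeny.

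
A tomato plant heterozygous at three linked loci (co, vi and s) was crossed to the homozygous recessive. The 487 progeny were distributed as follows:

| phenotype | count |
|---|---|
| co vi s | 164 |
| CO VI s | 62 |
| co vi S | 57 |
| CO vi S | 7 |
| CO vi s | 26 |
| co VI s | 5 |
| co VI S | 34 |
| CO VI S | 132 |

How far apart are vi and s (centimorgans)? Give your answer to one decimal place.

26.9 centimorgans

The two most frequent reciprocal classes, CO VI S and co vi s, are the parental types, so the F1 was CO VI S / co vi s.
The two rarest classes, CO vi S and co VI s, are the double crossovers. Comparing them with the parentals, only the vi allele has switched, so vi is the middle locus and the order is co – vi – s.
Crossovers in the vi–s interval produce the single-crossover classes CO VI s and co vi S (62 + 57 = 119) plus the double crossovers (12).
RF(vi–s) = (119 + 12) / 487 = 131/487 = 0.2690 → 26.9 centimorgans.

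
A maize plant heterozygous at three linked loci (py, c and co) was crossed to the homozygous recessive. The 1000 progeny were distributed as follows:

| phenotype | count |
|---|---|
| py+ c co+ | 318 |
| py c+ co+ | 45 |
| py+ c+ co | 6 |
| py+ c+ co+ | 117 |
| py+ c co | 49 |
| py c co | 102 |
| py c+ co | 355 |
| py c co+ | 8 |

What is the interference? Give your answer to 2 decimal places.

0.44

The two most frequent reciprocal classes, py+ c co+ and py c+ co, are the parental types, so the F1 was py+ c co+ / py c+ co.
The two rarest classes, py c co+ and py+ c+ co, are the double crossovers. Comparing them with the parentals, only the py allele has switched, so py is the middle locus and the order is co – py – c.
co–py: (94 + 14)/1000 = 0.1080; py–c: (219 + 14)/1000 = 0.2330.
Expected DCO frequency = 0.1080 × 0.2330 ≈ 0.02516; observed = 14/1000 ≈ 0.01400.
Coefficient of coincidence = 0.01400/0.02516 ≈ 0.56; interference = 1 − 0.56 = 0.44.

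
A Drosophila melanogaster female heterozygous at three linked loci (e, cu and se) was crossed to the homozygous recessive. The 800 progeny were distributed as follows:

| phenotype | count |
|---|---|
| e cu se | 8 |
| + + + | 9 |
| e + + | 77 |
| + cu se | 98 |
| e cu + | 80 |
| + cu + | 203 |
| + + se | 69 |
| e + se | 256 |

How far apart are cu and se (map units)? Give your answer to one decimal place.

The two most frequent reciprocal classes, + cu + and e + se, are the parental types, so the F1 was + cu + / e + se.
The two rarest classes, + + + and e cu se, are the double crossovers. Comparing them with the parentals, only the cu allele has switched, so cu is the middle locus and the order is e – cu – se.
Crossovers in the cu–se interval produce the single-crossover classes + cu se and e + + (98 + 77 = 175) plus the double crossovers (17).
RF(cu–se) = (175 + 17) / 800 = 192/800 = 0.2400 → 24.0 map units.

24.0 map units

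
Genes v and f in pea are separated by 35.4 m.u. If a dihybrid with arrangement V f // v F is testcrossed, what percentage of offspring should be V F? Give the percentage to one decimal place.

17.7%

A map distance of 35.4 m.u. corresponds to a recombination frequency of 0.354.
The F1 is V f / v F, so V F is a recombinant gamete class with expected frequency r/2 = 0.354/2 = 0.1770.
That is 0.1770 = 17.7% of the progeny.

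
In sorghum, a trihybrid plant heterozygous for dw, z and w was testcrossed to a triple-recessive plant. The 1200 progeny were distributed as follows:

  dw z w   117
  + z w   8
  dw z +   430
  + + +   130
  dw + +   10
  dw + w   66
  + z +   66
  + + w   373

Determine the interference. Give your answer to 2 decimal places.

0.46

The two most frequent reciprocal classes, + + w and dw z +, are the parental types, so the F1 was + + w / dw z +.
The two rarest classes, + z w and dw + +, are the double crossovers. Comparing them with the parentals, only the z allele has switched, so z is the middle locus and the order is dw – z – w.
dw–z: (132 + 18)/1200 = 0.1250; z–w: (247 + 18)/1200 = 0.2208.
Expected DCO frequency = 0.1250 × 0.2208 ≈ 0.02760; observed = 18/1200 ≈ 0.01500.
Coefficient of coincidence = 0.01500/0.02760 ≈ 0.54; interference = 1 − 0.54 = 0.46.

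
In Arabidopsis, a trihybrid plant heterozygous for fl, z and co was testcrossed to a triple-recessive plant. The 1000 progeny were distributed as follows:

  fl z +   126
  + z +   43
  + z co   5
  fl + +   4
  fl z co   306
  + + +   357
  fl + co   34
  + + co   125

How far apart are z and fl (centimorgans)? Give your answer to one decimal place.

8.6 centimorgans

The two most frequent reciprocal classes, fl z co and + + +, are the parental types, so the F1 was fl z co / + + +.
The two rarest classes, + z co and fl + +, are the double crossovers. Comparing them with the parentals, only the fl allele has switched, so fl is the middle locus and the order is z – fl – co.
Crossovers in the z–fl interval produce the single-crossover classes fl + co and + z + (34 + 43 = 77) plus the double crossovers (9).
RF(z–fl) = (77 + 9) / 1000 = 86/1000 = 0.0860 → 8.6 centimorgans.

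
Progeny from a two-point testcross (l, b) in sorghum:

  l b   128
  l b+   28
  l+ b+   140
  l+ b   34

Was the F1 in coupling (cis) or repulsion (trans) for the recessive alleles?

cis

The two most frequent classes are l+ b+ (140) and l b (128); these are the parental (non-recombinant) types.
So the F1 carried l+ b+ on one chromosome and l b on the other — the recessive alleles are on the same chromosome (cis / coupling).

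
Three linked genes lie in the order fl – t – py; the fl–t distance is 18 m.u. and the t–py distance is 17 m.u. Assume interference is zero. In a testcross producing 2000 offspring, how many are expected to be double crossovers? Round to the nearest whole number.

Map distances give recombination frequencies of 0.180 and 0.170 for the two intervals.
With no interference, expected double-crossover frequency = 0.180 × 0.170 = 0.03060.
Expected number = 0.03060 × 2000 = 61.20 ≈ 61.

61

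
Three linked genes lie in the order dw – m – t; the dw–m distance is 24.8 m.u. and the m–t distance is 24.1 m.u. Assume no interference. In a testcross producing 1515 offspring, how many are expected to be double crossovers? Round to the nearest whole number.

Map distances give recombination frequencies of 0.248 and 0.241 for the two intervals.
With no interference, expected double-crossover frequency = 0.248 × 0.241 = 0.05977.
Expected number = 0.05977 × 1515 = 90.55 ≈ 91.

91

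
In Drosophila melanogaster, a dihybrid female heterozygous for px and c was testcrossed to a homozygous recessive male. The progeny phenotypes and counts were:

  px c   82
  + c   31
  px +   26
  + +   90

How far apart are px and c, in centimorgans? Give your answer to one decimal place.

The two most frequent classes, + + (90) and px c (82), are the parental types, so the F1 was + + / px c.
The recombinant classes are + c and px +: 31 + 26 = 57.
Recombination frequency = 57/229 = 0.2489 ≈ 24.9%, i.e. 24.9 centimorgans.

24.9 centimorgans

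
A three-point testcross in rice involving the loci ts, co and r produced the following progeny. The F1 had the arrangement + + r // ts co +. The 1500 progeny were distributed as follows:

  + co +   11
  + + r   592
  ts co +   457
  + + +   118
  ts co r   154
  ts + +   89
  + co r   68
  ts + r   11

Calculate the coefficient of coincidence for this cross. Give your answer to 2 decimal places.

0.63

The two rarest classes, ts + r and + co +, are the double crossovers. Comparing them with the parentals, only the ts allele has switched, so ts is the middle locus and the order is co – ts – r.
co–ts: (157 + 22)/1500 = 0.1193; ts–r: (272 + 22)/1500 = 0.1960.
Expected DCO frequency = 0.1193 × 0.1960 ≈ 0.02338; observed = 22/1500 ≈ 0.01467.
Coefficient of coincidence = 0.01467/0.02338 ≈ 0.63.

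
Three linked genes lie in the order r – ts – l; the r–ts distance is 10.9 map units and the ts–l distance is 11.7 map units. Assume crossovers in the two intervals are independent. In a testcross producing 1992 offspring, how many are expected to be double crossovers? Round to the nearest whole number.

25

Map distances give recombination frequencies of 0.109 and 0.117 for the two intervals.
With no interference, expected double-crossover frequency = 0.109 × 0.117 = 0.01275.
Expected number = 0.01275 × 1992 = 25.40 ≈ 25.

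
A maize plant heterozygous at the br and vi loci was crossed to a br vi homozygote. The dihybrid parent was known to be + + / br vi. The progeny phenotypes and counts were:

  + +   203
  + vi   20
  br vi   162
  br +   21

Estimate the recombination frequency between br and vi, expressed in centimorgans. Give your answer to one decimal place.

10.1 centimorgans

The recombinant classes are + vi and br +: 20 + 21 = 41.
Recombination frequency = 41/406 = 0.1010 ≈ 10.1%, i.e. 10.1 centimorgans.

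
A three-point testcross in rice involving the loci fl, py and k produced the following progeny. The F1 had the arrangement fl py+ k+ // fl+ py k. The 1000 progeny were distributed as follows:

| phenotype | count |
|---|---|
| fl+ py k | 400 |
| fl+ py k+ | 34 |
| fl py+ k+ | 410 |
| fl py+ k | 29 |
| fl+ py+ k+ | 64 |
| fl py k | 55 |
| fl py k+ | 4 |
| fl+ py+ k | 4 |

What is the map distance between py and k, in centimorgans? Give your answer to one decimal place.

7.1 centimorgans

The two rarest classes, fl py k+ and fl+ py+ k, are the double crossovers. Comparing them with the parentals, only the py allele has switched, so py is the middle locus and the order is fl – py – k.
Crossovers in the py–k interval produce the single-crossover classes fl py+ k and fl+ py k+ (29 + 34 = 63) plus the double crossovers (8).
RF(py–k) = (63 + 8) / 1000 = 71/1000 = 0.0710 → 7.1 centimorgans.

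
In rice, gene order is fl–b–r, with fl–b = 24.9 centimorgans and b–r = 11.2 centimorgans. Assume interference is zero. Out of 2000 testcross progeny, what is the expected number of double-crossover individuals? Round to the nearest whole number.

56

Map distances give recombination frequencies of 0.249 and 0.112 for the two intervals.
With no interference, expected double-crossover frequency = 0.249 × 0.112 = 0.02789.
Expected number = 0.02789 × 2000 = 55.78 ≈ 56.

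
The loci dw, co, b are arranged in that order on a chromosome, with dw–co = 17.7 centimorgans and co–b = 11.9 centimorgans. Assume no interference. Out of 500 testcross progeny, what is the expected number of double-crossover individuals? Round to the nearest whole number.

Map distances give recombination frequencies of 0.177 and 0.119 for the two intervals.
With no interference, expected double-crossover frequency = 0.177 × 0.119 = 0.02106.
Expected number = 0.02106 × 500 = 10.53 ≈ 11.

11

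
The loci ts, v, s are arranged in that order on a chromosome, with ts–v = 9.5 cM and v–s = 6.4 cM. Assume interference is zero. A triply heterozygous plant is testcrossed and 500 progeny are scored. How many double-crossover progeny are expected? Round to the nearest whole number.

Map distances give recombination frequencies of 0.095 and 0.064 for the two intervals.
With no interference, expected double-crossover frequency = 0.095 × 0.064 = 0.00608.
Expected number = 0.00608 × 500 = 3.04 ≈ 3.

3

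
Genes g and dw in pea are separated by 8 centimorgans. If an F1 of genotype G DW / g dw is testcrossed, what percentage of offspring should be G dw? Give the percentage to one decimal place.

4.0%

A map distance of 8 centimorgans corresponds to a recombination frequency of 0.080.
The F1 is G DW / g dw, so G dw is a recombinant gamete class with expected frequency r/2 = 0.080/2 = 0.0400.
That is 0.0400 = 4.0% of the progeny.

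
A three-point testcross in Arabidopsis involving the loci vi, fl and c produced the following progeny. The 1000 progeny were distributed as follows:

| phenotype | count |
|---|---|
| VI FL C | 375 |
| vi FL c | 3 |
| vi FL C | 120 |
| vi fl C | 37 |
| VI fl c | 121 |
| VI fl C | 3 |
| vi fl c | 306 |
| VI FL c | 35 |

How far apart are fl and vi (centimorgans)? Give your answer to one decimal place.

The two most frequent reciprocal classes, VI FL C and vi fl c, are the parental types, so the F1 was VI FL C / vi fl c.
The two rarest classes, VI fl C and vi FL c, are the double crossovers. Comparing them with the parentals, only the fl allele has switched, so fl is the middle locus and the order is c – fl – vi.
Crossovers in the fl–vi interval produce the single-crossover classes vi FL C and VI fl c (120 + 121 = 241) plus the double crossovers (6).
RF(fl–vi) = (241 + 6) / 1000 = 247/1000 = 0.2470 → 24.7 centimorgans.

24.7 centimorgans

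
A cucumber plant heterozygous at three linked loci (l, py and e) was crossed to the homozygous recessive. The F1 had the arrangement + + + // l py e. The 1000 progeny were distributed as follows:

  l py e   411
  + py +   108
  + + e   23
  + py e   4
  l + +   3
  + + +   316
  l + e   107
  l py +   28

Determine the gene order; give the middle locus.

l

The two rarest classes, l + + and + py e, are the double crossovers. Comparing them with the parentals, only the l allele has switched, so l is the middle locus and the order is py – l – e.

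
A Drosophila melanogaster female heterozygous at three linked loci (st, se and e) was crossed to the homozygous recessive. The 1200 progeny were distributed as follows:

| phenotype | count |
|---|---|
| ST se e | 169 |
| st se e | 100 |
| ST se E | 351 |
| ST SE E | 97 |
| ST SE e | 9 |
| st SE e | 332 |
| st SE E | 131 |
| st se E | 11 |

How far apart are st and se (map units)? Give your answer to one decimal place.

18.1 map units

The two most frequent reciprocal classes, ST se E and st SE e, are the parental types, so the F1 was ST se E / st SE e.
The two rarest classes, st se E and ST SE e, are the double crossovers. Comparing them with the parentals, only the st allele has switched, so st is the middle locus and the order is se – st – e.
Crossovers in the se–st interval produce the single-crossover classes ST SE E and st se e (97 + 100 = 197) plus the double crossovers (20).
RF(se–st) = (197 + 20) / 1200 = 217/1200 = 0.1808 → 18.1 map units.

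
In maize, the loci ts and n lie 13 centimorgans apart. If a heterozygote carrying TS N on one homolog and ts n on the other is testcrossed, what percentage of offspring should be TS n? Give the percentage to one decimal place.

6.5%

A map distance of 13 centimorgans corresponds to a recombination frequency of 0.130.
The F1 is TS N / ts n, so TS n is a recombinant gamete class with expected frequency r/2 = 0.130/2 = 0.0650.
That is 0.0650 = 6.5% of the progeny.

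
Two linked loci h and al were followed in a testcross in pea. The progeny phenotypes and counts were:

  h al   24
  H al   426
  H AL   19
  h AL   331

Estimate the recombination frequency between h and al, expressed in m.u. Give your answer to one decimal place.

The two most frequent classes, H al (426) and h AL (331), are the parental types, so the F1 was H al / h AL.
The recombinant classes are H AL and h al: 19 + 24 = 43.
Recombination frequency = 43/800 = 0.0537 ≈ 5.4%, i.e. 5.4 m.u.

5.4 m.u.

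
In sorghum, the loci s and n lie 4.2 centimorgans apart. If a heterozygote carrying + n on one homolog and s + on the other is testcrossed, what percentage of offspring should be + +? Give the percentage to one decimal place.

A map distance of 4.2 centimorgans corresponds to a recombination frequency of 0.042.
The F1 is + n / s +, so + + is a recombinant gamete class with expected frequency r/2 = 0.042/2 = 0.0210.
That is 0.0210 = 2.1% of the progeny.

2.1%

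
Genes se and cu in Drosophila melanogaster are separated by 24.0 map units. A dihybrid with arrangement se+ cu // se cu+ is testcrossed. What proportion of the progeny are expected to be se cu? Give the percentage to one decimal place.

12.0%

A map distance of 24.0 map units corresponds to a recombination frequency of 0.240.
The F1 is se+ cu / se cu+, so se cu is a recombinant gamete class with expected frequency r/2 = 0.240/2 = 0.1200.
That is 0.1200 = 12.0% of the progeny.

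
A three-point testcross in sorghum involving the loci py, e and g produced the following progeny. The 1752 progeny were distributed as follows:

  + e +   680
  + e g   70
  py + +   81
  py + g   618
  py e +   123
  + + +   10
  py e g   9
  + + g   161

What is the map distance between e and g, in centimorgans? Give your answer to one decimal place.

9.7 centimorgans

The two most frequent reciprocal classes, + e + and py + g, are the parental types, so the F1 was + e + / py + g.
The two rarest classes, + + + and py e g, are the double crossovers. Comparing them with the parentals, only the e allele has switched, so e is the middle locus and the order is py – e – g.
Crossovers in the e–g interval produce the single-crossover classes + e g and py + + (70 + 81 = 151) plus the double crossovers (19).
RF(e–g) = (151 + 19) / 1752 = 170/1752 = 0.0970 → 9.7 centimorgans.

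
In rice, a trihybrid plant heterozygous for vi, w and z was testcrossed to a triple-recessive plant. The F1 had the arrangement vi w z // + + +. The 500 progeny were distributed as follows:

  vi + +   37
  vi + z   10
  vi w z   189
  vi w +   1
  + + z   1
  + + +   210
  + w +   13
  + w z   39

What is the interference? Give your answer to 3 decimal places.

The two rarest classes, vi w + and + + z, are the double crossovers. Comparing them with the parentals, only the z allele has switched, so z is the middle locus and the order is vi – z – w.
vi–z: (76 + 2)/500 = 0.1560; z–w: (23 + 2)/500 = 0.0500.
Expected DCO frequency = 0.1560 × 0.0500 ≈ 0.00780; observed = 2/500 ≈ 0.00400.
Coefficient of coincidence = 0.00400/0.00780 ≈ 0.513; interference = 1 − 0.513 = 0.487.

0.487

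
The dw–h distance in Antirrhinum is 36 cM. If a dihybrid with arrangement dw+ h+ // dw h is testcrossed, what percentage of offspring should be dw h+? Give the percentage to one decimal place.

18.0%

A map distance of 36 cM corresponds to a recombination frequency of 0.360.
The F1 is dw+ h+ / dw h, so dw h+ is a recombinant gamete class with expected frequency r/2 = 0.360/2 = 0.1800.
That is 0.1800 = 18.0% of the progeny.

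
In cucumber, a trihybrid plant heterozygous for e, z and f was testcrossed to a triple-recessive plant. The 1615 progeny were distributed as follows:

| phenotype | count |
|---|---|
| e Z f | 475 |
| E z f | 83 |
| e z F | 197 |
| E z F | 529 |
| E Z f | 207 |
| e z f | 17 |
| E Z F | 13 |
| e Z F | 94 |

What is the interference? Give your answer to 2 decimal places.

0.46

The two most frequent reciprocal classes, E z F and e Z f, are the parental types, so the F1 was E z F / e Z f.
The two rarest classes, E Z F and e z f, are the double crossovers. Comparing them with the parentals, only the z allele has switched, so z is the middle locus and the order is e – z – f.
e–z: (404 + 30)/1615 = 0.2687; z–f: (177 + 30)/1615 = 0.1282.
Expected DCO frequency = 0.2687 × 0.1282 ≈ 0.03445; observed = 30/1615 ≈ 0.01858.
Coefficient of coincidence = 0.01858/0.03445 ≈ 0.54; interference = 1 − 0.54 = 0.46.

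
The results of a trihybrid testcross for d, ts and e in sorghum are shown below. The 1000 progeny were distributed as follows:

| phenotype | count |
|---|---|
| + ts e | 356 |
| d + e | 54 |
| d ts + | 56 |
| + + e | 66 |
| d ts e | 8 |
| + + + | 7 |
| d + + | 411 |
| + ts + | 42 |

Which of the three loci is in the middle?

The two most frequent reciprocal classes, d + + and + ts e, are the parental types, so the F1 was d + + / + ts e.
The two rarest classes, + + + and d ts e, are the double crossovers. Comparing them with the parentals, only the d allele has switched, so d is the middle locus and the order is e – d – ts.

d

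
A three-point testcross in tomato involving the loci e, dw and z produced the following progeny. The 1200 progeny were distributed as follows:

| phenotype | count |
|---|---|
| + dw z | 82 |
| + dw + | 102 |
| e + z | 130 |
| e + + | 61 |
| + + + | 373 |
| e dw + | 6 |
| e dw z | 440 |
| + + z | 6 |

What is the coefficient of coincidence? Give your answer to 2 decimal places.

0.38

The two most frequent reciprocal classes, e dw z and + + +, are the parental types, so the F1 was e dw z / + + +.
The two rarest classes, e dw + and + + z, are the double crossovers. Comparing them with the parentals, only the z allele has switched, so z is the middle locus and the order is e – z – dw.
e–z: (143 + 12)/1200 = 0.1292; z–dw: (232 + 12)/1200 = 0.2033.
Expected DCO frequency = 0.1292 × 0.2033 ≈ 0.02627; observed = 12/1200 ≈ 0.01000.
Coefficient of coincidence = 0.01000/0.02627 ≈ 0.38.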